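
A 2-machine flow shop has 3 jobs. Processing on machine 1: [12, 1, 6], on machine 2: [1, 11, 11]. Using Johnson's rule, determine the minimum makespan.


Apply Johnson's rule:
  Group 1 (a <= b): [(2, 1, 11), (3, 6, 11)]
  Group 2 (a > b): [(1, 12, 1)]
Optimal job order: [2, 3, 1]
Schedule:
  Job 2: M1 done at 1, M2 done at 12
  Job 3: M1 done at 7, M2 done at 23
  Job 1: M1 done at 19, M2 done at 24
Makespan = 24

24


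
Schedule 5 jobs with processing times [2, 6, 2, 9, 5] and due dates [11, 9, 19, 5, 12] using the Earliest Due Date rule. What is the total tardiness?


Sort by due date (EDD order): [(9, 5), (6, 9), (2, 11), (5, 12), (2, 19)]
Compute completion times and tardiness:
  Job 1: p=9, d=5, C=9, tardiness=max(0,9-5)=4
  Job 2: p=6, d=9, C=15, tardiness=max(0,15-9)=6
  Job 3: p=2, d=11, C=17, tardiness=max(0,17-11)=6
  Job 4: p=5, d=12, C=22, tardiness=max(0,22-12)=10
  Job 5: p=2, d=19, C=24, tardiness=max(0,24-19)=5
Total tardiness = 31

31


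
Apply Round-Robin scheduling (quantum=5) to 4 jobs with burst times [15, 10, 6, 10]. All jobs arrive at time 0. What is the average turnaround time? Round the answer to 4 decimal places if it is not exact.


Time quantum = 5
Execution trace:
  J1 runs 5 units, time = 5
  J2 runs 5 units, time = 10
  J3 runs 5 units, time = 15
  J4 runs 5 units, time = 20
  J1 runs 5 units, time = 25
  J2 runs 5 units, time = 30
  J3 runs 1 units, time = 31
  J4 runs 5 units, time = 36
  J1 runs 5 units, time = 41
Finish times: [41, 30, 31, 36]
Average turnaround = 138/4 = 34.5

34.5


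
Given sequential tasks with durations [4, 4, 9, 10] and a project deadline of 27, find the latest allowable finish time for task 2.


LF(activity 2) = deadline - sum of successor durations
Successors: activities 3 through 4 with durations [9, 10]
Sum of successor durations = 19
LF = 27 - 19 = 8

8


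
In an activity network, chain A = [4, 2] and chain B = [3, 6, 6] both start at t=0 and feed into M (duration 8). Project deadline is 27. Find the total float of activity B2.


Forward pass: ES(B2) = sum of predecessors on chain B = 3
EF = ES + duration = 3 + 6 = 9
Backward pass: LF(M) = deadline = 27; LS(M) = 27 - 8 = 19
LF(B2) = LS(M) - sum(successors on chain B) = 19 - 6 = 13
LS = LF - duration = 13 - 6 = 7
Total float = LS - ES = 7 - 3 = 4

4


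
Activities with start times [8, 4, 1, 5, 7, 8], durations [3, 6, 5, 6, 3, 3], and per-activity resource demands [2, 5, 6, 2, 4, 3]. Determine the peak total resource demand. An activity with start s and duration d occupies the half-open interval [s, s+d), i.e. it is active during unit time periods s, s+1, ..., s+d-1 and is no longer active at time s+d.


Each activity i is active on [start_i, start_i + duration_i).
Compute total resource usage per time slot:
  t=0: active resources = [], total = 0
  t=1: active resources = [6], total = 6
  t=2: active resources = [6], total = 6
  t=3: active resources = [6], total = 6
  t=4: active resources = [5, 6], total = 11
  t=5: active resources = [5, 6, 2], total = 13
  t=6: active resources = [5, 2], total = 7
  t=7: active resources = [5, 2, 4], total = 11
  t=8: active resources = [2, 5, 2, 4, 3], total = 16
  t=9: active resources = [2, 5, 2, 4, 3], total = 16
  t=10: active resources = [2, 2, 3], total = 7
Peak resource demand = 16

16


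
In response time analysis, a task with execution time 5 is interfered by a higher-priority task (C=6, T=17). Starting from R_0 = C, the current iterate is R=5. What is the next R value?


R_next = C + ceil(R_prev / T_hp) * C_hp
ceil(5 / 17) = ceil(0.2941) = 1
Interference = 1 * 6 = 6
R_next = 5 + 6 = 11

11


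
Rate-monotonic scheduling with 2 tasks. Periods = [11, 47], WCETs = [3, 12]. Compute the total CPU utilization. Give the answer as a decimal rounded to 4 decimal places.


Compute individual utilizations (exact fractions):
  Task 1: C/T = 3/11 (approx. 0.2727)
  Task 2: C/T = 12/47 (approx. 0.2553)
Total utilization U = 3/11 + 12/47 = 273/517
Rounded to 4 decimal places: U = 0.5280
RM (Liu & Layland) bound for 2 tasks = 0.828427; compare with U = 273/517 (approx. 0.528046)
U <= bound, so schedulable by RM sufficient condition.

0.5280


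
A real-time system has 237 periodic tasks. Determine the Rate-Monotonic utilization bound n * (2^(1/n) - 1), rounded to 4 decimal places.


Compute 2^(1/237) = 1.0029289527
Subtract 1: 1.0029289527 - 1 = 0.0029289527
Multiply by n: 237 * 0.0029289527 = 0.6941617899
Round to 4 dp: 0.6942

0.6942


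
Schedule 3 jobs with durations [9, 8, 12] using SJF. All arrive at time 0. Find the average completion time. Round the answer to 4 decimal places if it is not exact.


SJF order (ascending): [8, 9, 12]
Completion times:
  Job 1: burst=8, C=8
  Job 2: burst=9, C=17
  Job 3: burst=12, C=29
Average completion = 54/3 = 18.0

18.0


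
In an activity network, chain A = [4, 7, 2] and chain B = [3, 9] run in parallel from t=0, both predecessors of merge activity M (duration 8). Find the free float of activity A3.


ES(A3) = sum of predecessors on chain A = 11
EF(A3) = ES + duration = 11 + 2 = 13
Successor of A3 is M. ES(M) = max(sum(A), sum(B)) = max(13, 12) = 13
Free float = ES(successor) - EF(current) = 13 - 13 = 0

0


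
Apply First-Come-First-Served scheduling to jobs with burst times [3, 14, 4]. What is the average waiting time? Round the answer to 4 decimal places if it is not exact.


FCFS order (as given): [3, 14, 4]
Waiting times:
  Job 1: wait = 0
  Job 2: wait = 3
  Job 3: wait = 17
Sum of waiting times = 20
Average waiting time = 20/3 = 6.6667

6.6667


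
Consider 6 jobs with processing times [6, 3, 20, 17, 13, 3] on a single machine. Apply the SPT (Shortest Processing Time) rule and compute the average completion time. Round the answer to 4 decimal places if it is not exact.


Sort jobs by processing time (SPT order): [3, 3, 6, 13, 17, 20]
Compute completion times sequentially:
  Job 1: processing = 3, completes at 3
  Job 2: processing = 3, completes at 6
  Job 3: processing = 6, completes at 12
  Job 4: processing = 13, completes at 25
  Job 5: processing = 17, completes at 42
  Job 6: processing = 20, completes at 62
Sum of completion times = 150
Average completion time = 150/6 = 25.0

25.0


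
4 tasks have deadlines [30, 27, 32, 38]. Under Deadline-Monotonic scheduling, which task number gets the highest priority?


Sort tasks by relative deadline (ascending):
  Task 2: deadline = 27
  Task 1: deadline = 30
  Task 3: deadline = 32
  Task 4: deadline = 38
Priority order (highest first): [2, 1, 3, 4]
Highest priority task = 2

2


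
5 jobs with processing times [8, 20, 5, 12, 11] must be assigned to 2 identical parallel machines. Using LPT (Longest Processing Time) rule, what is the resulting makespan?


Sort jobs in decreasing order (LPT): [20, 12, 11, 8, 5]
Assign each job to the least loaded machine:
  Machine 1: jobs [20, 8], load = 28
  Machine 2: jobs [12, 11, 5], load = 28
Makespan = max load = 28

28


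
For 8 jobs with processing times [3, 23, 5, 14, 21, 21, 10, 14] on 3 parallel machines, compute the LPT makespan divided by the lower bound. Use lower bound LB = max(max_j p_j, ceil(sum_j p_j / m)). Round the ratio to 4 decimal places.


LPT order: [23, 21, 21, 14, 14, 10, 5, 3]
Machine loads after assignment: [38, 38, 35]
LPT makespan = 38
Lower bound = max(max_job, ceil(total/3)) = max(23, 37) = 37
Ratio = 38 / 37 = 1.027

1.027


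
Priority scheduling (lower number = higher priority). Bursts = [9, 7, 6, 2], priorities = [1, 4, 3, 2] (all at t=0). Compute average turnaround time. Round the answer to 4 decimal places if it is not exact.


Sort by priority (ascending = highest first):
Order: [(1, 9), (2, 2), (3, 6), (4, 7)]
Completion times:
  Priority 1, burst=9, C=9
  Priority 2, burst=2, C=11
  Priority 3, burst=6, C=17
  Priority 4, burst=7, C=24
Average turnaround = 61/4 = 15.25

15.25


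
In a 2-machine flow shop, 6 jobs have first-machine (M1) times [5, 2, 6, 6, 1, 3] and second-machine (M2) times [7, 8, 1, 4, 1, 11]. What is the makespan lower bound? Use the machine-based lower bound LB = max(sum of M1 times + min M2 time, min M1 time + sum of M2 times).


LB1 = sum(M1 times) + min(M2 times) = 23 + 1 = 24
LB2 = min(M1 times) + sum(M2 times) = 1 + 32 = 33
Lower bound = max(LB1, LB2) = max(24, 33) = 33

33


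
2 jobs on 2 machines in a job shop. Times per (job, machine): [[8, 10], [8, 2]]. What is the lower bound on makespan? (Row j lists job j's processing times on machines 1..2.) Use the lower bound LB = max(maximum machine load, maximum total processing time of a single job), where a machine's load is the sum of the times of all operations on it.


Machine loads:
  Machine 1: 8 + 8 = 16
  Machine 2: 10 + 2 = 12
Max machine load = 16
Job totals:
  Job 1: 18
  Job 2: 10
Max job total = 18
Lower bound = max(16, 18) = 18

18


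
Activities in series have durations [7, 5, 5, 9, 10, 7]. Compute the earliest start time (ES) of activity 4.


Activity 4 starts after activities 1 through 3 complete.
Predecessor durations: [7, 5, 5]
ES = 7 + 5 + 5 = 17

17


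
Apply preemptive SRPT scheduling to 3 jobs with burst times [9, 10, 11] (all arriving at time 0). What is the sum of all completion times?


Since all jobs arrive at t=0, SRPT equals SPT ordering.
SPT order: [9, 10, 11]
Completion times:
  Job 1: p=9, C=9
  Job 2: p=10, C=19
  Job 3: p=11, C=30
Total completion time = 9 + 19 + 30 = 58

58


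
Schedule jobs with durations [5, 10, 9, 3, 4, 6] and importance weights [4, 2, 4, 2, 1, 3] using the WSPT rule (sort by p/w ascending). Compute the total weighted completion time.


Compute p/w ratios and sort ascending (WSPT): [(5, 4), (3, 2), (6, 3), (9, 4), (4, 1), (10, 2)]
Compute weighted completion times:
  Job (p=5,w=4): C=5, w*C=4*5=20
  Job (p=3,w=2): C=8, w*C=2*8=16
  Job (p=6,w=3): C=14, w*C=3*14=42
  Job (p=9,w=4): C=23, w*C=4*23=92
  Job (p=4,w=1): C=27, w*C=1*27=27
  Job (p=10,w=2): C=37, w*C=2*37=74
Total weighted completion time = 271

271


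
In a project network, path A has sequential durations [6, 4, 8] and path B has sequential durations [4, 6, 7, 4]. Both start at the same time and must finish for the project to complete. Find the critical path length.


Path A total = 6 + 4 + 8 = 18
Path B total = 4 + 6 + 7 + 4 = 21
Critical path = longest path = max(18, 21) = 21

21


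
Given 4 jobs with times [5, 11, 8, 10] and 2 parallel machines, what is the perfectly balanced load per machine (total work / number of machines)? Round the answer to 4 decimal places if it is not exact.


Total processing time = 5 + 11 + 8 + 10 = 34
Number of machines = 2
Ideal balanced load = 34 / 2 = 17.0

17.0


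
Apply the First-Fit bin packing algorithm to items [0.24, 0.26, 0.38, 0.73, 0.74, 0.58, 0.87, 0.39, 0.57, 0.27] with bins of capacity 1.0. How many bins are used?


Place items sequentially using First-Fit:
  Item 0.24 -> new Bin 1
  Item 0.26 -> Bin 1 (now 0.5)
  Item 0.38 -> Bin 1 (now 0.88)
  Item 0.73 -> new Bin 2
  Item 0.74 -> new Bin 3
  Item 0.58 -> new Bin 4
  Item 0.87 -> new Bin 5
  Item 0.39 -> Bin 4 (now 0.97)
  Item 0.57 -> new Bin 6
  Item 0.27 -> Bin 2 (now 1.0)
Total bins used = 6

6


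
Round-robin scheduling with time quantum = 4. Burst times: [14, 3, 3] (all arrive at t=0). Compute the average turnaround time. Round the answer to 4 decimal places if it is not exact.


Time quantum = 4
Execution trace:
  J1 runs 4 units, time = 4
  J2 runs 3 units, time = 7
  J3 runs 3 units, time = 10
  J1 runs 4 units, time = 14
  J1 runs 4 units, time = 18
  J1 runs 2 units, time = 20
Finish times: [20, 7, 10]
Average turnaround = 37/3 = 12.3333

12.3333


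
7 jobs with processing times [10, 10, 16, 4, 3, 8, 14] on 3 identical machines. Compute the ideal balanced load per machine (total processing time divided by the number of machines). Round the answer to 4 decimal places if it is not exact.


Total processing time = 10 + 10 + 16 + 4 + 3 + 8 + 14 = 65
Number of machines = 3
Ideal balanced load = 65 / 3 = 21.6667

21.6667


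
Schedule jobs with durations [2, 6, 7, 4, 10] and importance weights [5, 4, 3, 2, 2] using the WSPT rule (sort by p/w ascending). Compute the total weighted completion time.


Compute p/w ratios and sort ascending (WSPT): [(2, 5), (6, 4), (4, 2), (7, 3), (10, 2)]
Compute weighted completion times:
  Job (p=2,w=5): C=2, w*C=5*2=10
  Job (p=6,w=4): C=8, w*C=4*8=32
  Job (p=4,w=2): C=12, w*C=2*12=24
  Job (p=7,w=3): C=19, w*C=3*19=57
  Job (p=10,w=2): C=29, w*C=2*29=58
Total weighted completion time = 181

181


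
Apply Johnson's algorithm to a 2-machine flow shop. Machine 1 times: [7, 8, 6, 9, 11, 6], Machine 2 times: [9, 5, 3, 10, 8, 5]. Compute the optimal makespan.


Apply Johnson's rule:
  Group 1 (a <= b): [(1, 7, 9), (4, 9, 10)]
  Group 2 (a > b): [(5, 11, 8), (2, 8, 5), (6, 6, 5), (3, 6, 3)]
Optimal job order: [1, 4, 5, 2, 6, 3]
Schedule:
  Job 1: M1 done at 7, M2 done at 16
  Job 4: M1 done at 16, M2 done at 26
  Job 5: M1 done at 27, M2 done at 35
  Job 2: M1 done at 35, M2 done at 40
  Job 6: M1 done at 41, M2 done at 46
  Job 3: M1 done at 47, M2 done at 50
Makespan = 50

50


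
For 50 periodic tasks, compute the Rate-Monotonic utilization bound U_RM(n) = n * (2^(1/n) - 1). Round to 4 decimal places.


Compute 2^(1/50) = 1.0139594798
Subtract 1: 1.0139594798 - 1 = 0.0139594798
Multiply by n: 50 * 0.0139594798 = 0.6979739900
Round to 4 dp: 0.6980

0.6980


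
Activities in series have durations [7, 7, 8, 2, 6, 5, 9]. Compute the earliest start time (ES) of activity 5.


Activity 5 starts after activities 1 through 4 complete.
Predecessor durations: [7, 7, 8, 2]
ES = 7 + 7 + 8 + 2 = 24

24


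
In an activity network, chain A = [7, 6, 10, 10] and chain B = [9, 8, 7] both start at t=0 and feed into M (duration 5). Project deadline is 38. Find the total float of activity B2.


Forward pass: ES(B2) = sum of predecessors on chain B = 9
EF = ES + duration = 9 + 8 = 17
Backward pass: LF(M) = deadline = 38; LS(M) = 38 - 5 = 33
LF(B2) = LS(M) - sum(successors on chain B) = 33 - 7 = 26
LS = LF - duration = 26 - 8 = 18
Total float = LS - ES = 18 - 9 = 9

9


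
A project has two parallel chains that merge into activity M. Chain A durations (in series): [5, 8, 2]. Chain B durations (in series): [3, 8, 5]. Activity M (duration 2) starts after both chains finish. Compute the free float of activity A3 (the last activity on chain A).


ES(A3) = sum of predecessors on chain A = 13
EF(A3) = ES + duration = 13 + 2 = 15
Successor of A3 is M. ES(M) = max(sum(A), sum(B)) = max(15, 16) = 16
Free float = ES(successor) - EF(current) = 16 - 15 = 1

1


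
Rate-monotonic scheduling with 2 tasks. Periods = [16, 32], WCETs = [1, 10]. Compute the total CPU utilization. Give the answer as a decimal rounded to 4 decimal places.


Compute individual utilizations (exact fractions):
  Task 1: C/T = 1/16 (approx. 0.0625)
  Task 2: C/T = 10/32 = 5/16 (approx. 0.3125)
Total utilization U = 1/16 + 5/16 = 3/8
Rounded to 4 decimal places: U = 0.3750
RM (Liu & Layland) bound for 2 tasks = 0.828427; compare with U = 3/8 (approx. 0.375000)
U <= bound, so schedulable by RM sufficient condition.

0.3750


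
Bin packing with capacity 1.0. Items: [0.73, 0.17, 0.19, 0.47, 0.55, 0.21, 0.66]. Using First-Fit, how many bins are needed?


Place items sequentially using First-Fit:
  Item 0.73 -> new Bin 1
  Item 0.17 -> Bin 1 (now 0.9)
  Item 0.19 -> new Bin 2
  Item 0.47 -> Bin 2 (now 0.66)
  Item 0.55 -> new Bin 3
  Item 0.21 -> Bin 2 (now 0.87)
  Item 0.66 -> new Bin 4
Total bins used = 4

4


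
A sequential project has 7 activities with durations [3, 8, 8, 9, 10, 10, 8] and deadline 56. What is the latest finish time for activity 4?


LF(activity 4) = deadline - sum of successor durations
Successors: activities 5 through 7 with durations [10, 10, 8]
Sum of successor durations = 28
LF = 56 - 28 = 28

28


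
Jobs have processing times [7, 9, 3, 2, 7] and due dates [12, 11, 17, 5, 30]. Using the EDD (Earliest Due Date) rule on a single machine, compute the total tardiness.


Sort by due date (EDD order): [(2, 5), (9, 11), (7, 12), (3, 17), (7, 30)]
Compute completion times and tardiness:
  Job 1: p=2, d=5, C=2, tardiness=max(0,2-5)=0
  Job 2: p=9, d=11, C=11, tardiness=max(0,11-11)=0
  Job 3: p=7, d=12, C=18, tardiness=max(0,18-12)=6
  Job 4: p=3, d=17, C=21, tardiness=max(0,21-17)=4
  Job 5: p=7, d=30, C=28, tardiness=max(0,28-30)=0
Total tardiness = 10

10


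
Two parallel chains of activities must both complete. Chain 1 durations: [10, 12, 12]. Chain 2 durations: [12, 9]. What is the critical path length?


Path A total = 10 + 12 + 12 = 34
Path B total = 12 + 9 = 21
Critical path = longest path = max(34, 21) = 34

34


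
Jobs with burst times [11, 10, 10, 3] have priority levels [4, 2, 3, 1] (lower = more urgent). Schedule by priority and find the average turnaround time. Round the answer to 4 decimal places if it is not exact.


Sort by priority (ascending = highest first):
Order: [(1, 3), (2, 10), (3, 10), (4, 11)]
Completion times:
  Priority 1, burst=3, C=3
  Priority 2, burst=10, C=13
  Priority 3, burst=10, C=23
  Priority 4, burst=11, C=34
Average turnaround = 73/4 = 18.25

18.25


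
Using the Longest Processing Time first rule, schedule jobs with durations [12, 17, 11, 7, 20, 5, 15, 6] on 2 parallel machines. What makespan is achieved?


Sort jobs in decreasing order (LPT): [20, 17, 15, 12, 11, 7, 6, 5]
Assign each job to the least loaded machine:
  Machine 1: jobs [20, 12, 11, 5], load = 48
  Machine 2: jobs [17, 15, 7, 6], load = 45
Makespan = max load = 48

48


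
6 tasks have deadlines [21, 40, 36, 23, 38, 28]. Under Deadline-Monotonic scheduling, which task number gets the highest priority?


Sort tasks by relative deadline (ascending):
  Task 1: deadline = 21
  Task 4: deadline = 23
  Task 6: deadline = 28
  Task 3: deadline = 36
  Task 5: deadline = 38
  Task 2: deadline = 40
Priority order (highest first): [1, 4, 6, 3, 5, 2]
Highest priority task = 1

1


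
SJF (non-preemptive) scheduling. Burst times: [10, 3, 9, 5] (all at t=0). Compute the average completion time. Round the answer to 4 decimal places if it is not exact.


SJF order (ascending): [3, 5, 9, 10]
Completion times:
  Job 1: burst=3, C=3
  Job 2: burst=5, C=8
  Job 3: burst=9, C=17
  Job 4: burst=10, C=27
Average completion = 55/4 = 13.75

13.75


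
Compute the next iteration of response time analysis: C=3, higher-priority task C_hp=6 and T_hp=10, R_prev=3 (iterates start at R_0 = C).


R_next = C + ceil(R_prev / T_hp) * C_hp
ceil(3 / 10) = ceil(0.3) = 1
Interference = 1 * 6 = 6
R_next = 3 + 6 = 9

9


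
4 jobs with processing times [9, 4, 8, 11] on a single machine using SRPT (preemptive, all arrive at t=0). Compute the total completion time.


Since all jobs arrive at t=0, SRPT equals SPT ordering.
SPT order: [4, 8, 9, 11]
Completion times:
  Job 1: p=4, C=4
  Job 2: p=8, C=12
  Job 3: p=9, C=21
  Job 4: p=11, C=32
Total completion time = 4 + 12 + 21 + 32 = 69

69


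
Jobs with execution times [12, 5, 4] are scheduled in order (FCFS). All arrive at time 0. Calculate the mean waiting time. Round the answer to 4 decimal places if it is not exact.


FCFS order (as given): [12, 5, 4]
Waiting times:
  Job 1: wait = 0
  Job 2: wait = 12
  Job 3: wait = 17
Sum of waiting times = 29
Average waiting time = 29/3 = 9.6667

9.6667


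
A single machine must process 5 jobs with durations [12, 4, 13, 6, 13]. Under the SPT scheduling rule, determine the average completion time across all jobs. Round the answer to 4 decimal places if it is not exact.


Sort jobs by processing time (SPT order): [4, 6, 12, 13, 13]
Compute completion times sequentially:
  Job 1: processing = 4, completes at 4
  Job 2: processing = 6, completes at 10
  Job 3: processing = 12, completes at 22
  Job 4: processing = 13, completes at 35
  Job 5: processing = 13, completes at 48
Sum of completion times = 119
Average completion time = 119/5 = 23.8

23.8


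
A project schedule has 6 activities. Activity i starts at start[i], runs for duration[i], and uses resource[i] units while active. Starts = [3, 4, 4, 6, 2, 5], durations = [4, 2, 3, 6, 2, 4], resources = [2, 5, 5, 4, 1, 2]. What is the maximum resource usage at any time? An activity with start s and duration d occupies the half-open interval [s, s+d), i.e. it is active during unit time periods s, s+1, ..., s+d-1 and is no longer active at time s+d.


Each activity i is active on [start_i, start_i + duration_i).
Compute total resource usage per time slot:
  t=0: active resources = [], total = 0
  t=1: active resources = [], total = 0
  t=2: active resources = [1], total = 1
  t=3: active resources = [2, 1], total = 3
  t=4: active resources = [2, 5, 5], total = 12
  t=5: active resources = [2, 5, 5, 2], total = 14
  t=6: active resources = [2, 5, 4, 2], total = 13
  t=7: active resources = [4, 2], total = 6
  t=8: active resources = [4, 2], total = 6
  t=9: active resources = [4], total = 4
  t=10: active resources = [4], total = 4
  t=11: active resources = [4], total = 4
Peak resource demand = 14

14


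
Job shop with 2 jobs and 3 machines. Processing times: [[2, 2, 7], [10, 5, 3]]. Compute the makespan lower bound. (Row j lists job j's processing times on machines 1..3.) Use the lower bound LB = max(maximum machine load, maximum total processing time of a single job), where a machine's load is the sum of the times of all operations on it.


Machine loads:
  Machine 1: 2 + 10 = 12
  Machine 2: 2 + 5 = 7
  Machine 3: 7 + 3 = 10
Max machine load = 12
Job totals:
  Job 1: 11
  Job 2: 18
Max job total = 18
Lower bound = max(12, 18) = 18

18


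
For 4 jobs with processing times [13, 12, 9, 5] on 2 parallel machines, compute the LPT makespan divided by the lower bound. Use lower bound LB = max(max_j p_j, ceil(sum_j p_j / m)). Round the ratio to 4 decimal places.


LPT order: [13, 12, 9, 5]
Machine loads after assignment: [18, 21]
LPT makespan = 21
Lower bound = max(max_job, ceil(total/2)) = max(13, 20) = 20
Ratio = 21 / 20 = 1.05

1.05


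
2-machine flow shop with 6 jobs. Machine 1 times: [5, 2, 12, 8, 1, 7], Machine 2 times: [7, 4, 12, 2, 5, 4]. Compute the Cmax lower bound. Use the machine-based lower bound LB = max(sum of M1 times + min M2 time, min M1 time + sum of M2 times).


LB1 = sum(M1 times) + min(M2 times) = 35 + 2 = 37
LB2 = min(M1 times) + sum(M2 times) = 1 + 34 = 35
Lower bound = max(LB1, LB2) = max(37, 35) = 37

37


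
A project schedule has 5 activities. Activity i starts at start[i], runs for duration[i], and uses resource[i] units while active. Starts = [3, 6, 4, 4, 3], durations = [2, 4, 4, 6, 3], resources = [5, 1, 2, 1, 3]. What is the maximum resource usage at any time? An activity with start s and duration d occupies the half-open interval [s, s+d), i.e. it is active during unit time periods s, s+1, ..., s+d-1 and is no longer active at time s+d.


Each activity i is active on [start_i, start_i + duration_i).
Compute total resource usage per time slot:
  t=0: active resources = [], total = 0
  t=1: active resources = [], total = 0
  t=2: active resources = [], total = 0
  t=3: active resources = [5, 3], total = 8
  t=4: active resources = [5, 2, 1, 3], total = 11
  t=5: active resources = [2, 1, 3], total = 6
  t=6: active resources = [1, 2, 1], total = 4
  t=7: active resources = [1, 2, 1], total = 4
  t=8: active resources = [1, 1], total = 2
  t=9: active resources = [1, 1], total = 2
Peak resource demand = 11

11


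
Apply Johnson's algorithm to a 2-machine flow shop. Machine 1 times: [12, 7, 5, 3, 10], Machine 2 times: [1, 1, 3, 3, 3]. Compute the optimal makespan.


Apply Johnson's rule:
  Group 1 (a <= b): [(4, 3, 3)]
  Group 2 (a > b): [(3, 5, 3), (5, 10, 3), (1, 12, 1), (2, 7, 1)]
Optimal job order: [4, 3, 5, 1, 2]
Schedule:
  Job 4: M1 done at 3, M2 done at 6
  Job 3: M1 done at 8, M2 done at 11
  Job 5: M1 done at 18, M2 done at 21
  Job 1: M1 done at 30, M2 done at 31
  Job 2: M1 done at 37, M2 done at 38
Makespan = 38

38


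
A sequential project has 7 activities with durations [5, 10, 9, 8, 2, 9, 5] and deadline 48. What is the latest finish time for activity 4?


LF(activity 4) = deadline - sum of successor durations
Successors: activities 5 through 7 with durations [2, 9, 5]
Sum of successor durations = 16
LF = 48 - 16 = 32

32


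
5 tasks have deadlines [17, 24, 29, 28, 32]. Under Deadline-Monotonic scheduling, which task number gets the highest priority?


Sort tasks by relative deadline (ascending):
  Task 1: deadline = 17
  Task 2: deadline = 24
  Task 4: deadline = 28
  Task 3: deadline = 29
  Task 5: deadline = 32
Priority order (highest first): [1, 2, 4, 3, 5]
Highest priority task = 1

1


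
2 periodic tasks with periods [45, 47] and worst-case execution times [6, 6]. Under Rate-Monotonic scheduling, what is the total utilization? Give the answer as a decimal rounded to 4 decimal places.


Compute individual utilizations (exact fractions):
  Task 1: C/T = 6/45 = 2/15 (approx. 0.1333)
  Task 2: C/T = 6/47 (approx. 0.1277)
Total utilization U = 2/15 + 6/47 = 184/705
Rounded to 4 decimal places: U = 0.2610
RM (Liu & Layland) bound for 2 tasks = 0.828427; compare with U = 184/705 (approx. 0.260993)
U <= bound, so schedulable by RM sufficient condition.

0.2610


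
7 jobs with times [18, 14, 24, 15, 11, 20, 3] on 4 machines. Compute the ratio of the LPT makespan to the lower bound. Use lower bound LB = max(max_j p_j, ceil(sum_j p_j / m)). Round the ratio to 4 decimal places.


LPT order: [24, 20, 18, 15, 14, 11, 3]
Machine loads after assignment: [24, 23, 29, 29]
LPT makespan = 29
Lower bound = max(max_job, ceil(total/4)) = max(24, 27) = 27
Ratio = 29 / 27 = 1.0741

1.0741


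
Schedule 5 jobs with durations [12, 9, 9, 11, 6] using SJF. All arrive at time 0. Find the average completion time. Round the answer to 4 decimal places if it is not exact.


SJF order (ascending): [6, 9, 9, 11, 12]
Completion times:
  Job 1: burst=6, C=6
  Job 2: burst=9, C=15
  Job 3: burst=9, C=24
  Job 4: burst=11, C=35
  Job 5: burst=12, C=47
Average completion = 127/5 = 25.4

25.4


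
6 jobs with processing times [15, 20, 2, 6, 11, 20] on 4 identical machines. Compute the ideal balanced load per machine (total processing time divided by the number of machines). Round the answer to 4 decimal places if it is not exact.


Total processing time = 15 + 20 + 2 + 6 + 11 + 20 = 74
Number of machines = 4
Ideal balanced load = 74 / 4 = 18.5

18.5


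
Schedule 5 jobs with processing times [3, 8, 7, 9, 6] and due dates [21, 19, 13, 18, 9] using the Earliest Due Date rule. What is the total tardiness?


Sort by due date (EDD order): [(6, 9), (7, 13), (9, 18), (8, 19), (3, 21)]
Compute completion times and tardiness:
  Job 1: p=6, d=9, C=6, tardiness=max(0,6-9)=0
  Job 2: p=7, d=13, C=13, tardiness=max(0,13-13)=0
  Job 3: p=9, d=18, C=22, tardiness=max(0,22-18)=4
  Job 4: p=8, d=19, C=30, tardiness=max(0,30-19)=11
  Job 5: p=3, d=21, C=33, tardiness=max(0,33-21)=12
Total tardiness = 27

27


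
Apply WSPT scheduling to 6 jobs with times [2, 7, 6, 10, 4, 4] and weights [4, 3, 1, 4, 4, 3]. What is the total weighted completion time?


Compute p/w ratios and sort ascending (WSPT): [(2, 4), (4, 4), (4, 3), (7, 3), (10, 4), (6, 1)]
Compute weighted completion times:
  Job (p=2,w=4): C=2, w*C=4*2=8
  Job (p=4,w=4): C=6, w*C=4*6=24
  Job (p=4,w=3): C=10, w*C=3*10=30
  Job (p=7,w=3): C=17, w*C=3*17=51
  Job (p=10,w=4): C=27, w*C=4*27=108
  Job (p=6,w=1): C=33, w*C=1*33=33
Total weighted completion time = 254

254


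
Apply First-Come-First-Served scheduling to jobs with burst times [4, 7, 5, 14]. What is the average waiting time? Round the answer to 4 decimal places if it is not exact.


FCFS order (as given): [4, 7, 5, 14]
Waiting times:
  Job 1: wait = 0
  Job 2: wait = 4
  Job 3: wait = 11
  Job 4: wait = 16
Sum of waiting times = 31
Average waiting time = 31/4 = 7.75

7.75


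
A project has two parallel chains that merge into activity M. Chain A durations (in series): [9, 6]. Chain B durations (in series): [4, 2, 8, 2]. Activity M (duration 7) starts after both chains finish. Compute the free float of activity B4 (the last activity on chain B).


ES(B4) = sum of predecessors on chain B = 14
EF(B4) = ES + duration = 14 + 2 = 16
Successor of B4 is M. ES(M) = max(sum(A), sum(B)) = max(15, 16) = 16
Free float = ES(successor) - EF(current) = 16 - 16 = 0

0


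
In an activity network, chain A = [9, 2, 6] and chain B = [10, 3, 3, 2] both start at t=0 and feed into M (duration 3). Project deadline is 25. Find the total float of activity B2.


Forward pass: ES(B2) = sum of predecessors on chain B = 10
EF = ES + duration = 10 + 3 = 13
Backward pass: LF(M) = deadline = 25; LS(M) = 25 - 3 = 22
LF(B2) = LS(M) - sum(successors on chain B) = 22 - 5 = 17
LS = LF - duration = 17 - 3 = 14
Total float = LS - ES = 14 - 10 = 4

4


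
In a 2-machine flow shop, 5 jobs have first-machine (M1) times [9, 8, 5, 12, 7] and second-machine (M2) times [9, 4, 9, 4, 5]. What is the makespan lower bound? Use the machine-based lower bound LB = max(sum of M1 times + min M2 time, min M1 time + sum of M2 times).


LB1 = sum(M1 times) + min(M2 times) = 41 + 4 = 45
LB2 = min(M1 times) + sum(M2 times) = 5 + 31 = 36
Lower bound = max(LB1, LB2) = max(45, 36) = 45

45


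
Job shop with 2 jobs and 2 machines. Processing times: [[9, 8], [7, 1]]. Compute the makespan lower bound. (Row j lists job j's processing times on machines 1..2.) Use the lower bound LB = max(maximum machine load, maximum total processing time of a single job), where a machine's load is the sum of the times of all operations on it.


Machine loads:
  Machine 1: 9 + 7 = 16
  Machine 2: 8 + 1 = 9
Max machine load = 16
Job totals:
  Job 1: 17
  Job 2: 8
Max job total = 17
Lower bound = max(16, 17) = 17

17


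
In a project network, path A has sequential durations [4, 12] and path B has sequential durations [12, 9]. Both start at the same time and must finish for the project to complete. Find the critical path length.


Path A total = 4 + 12 = 16
Path B total = 12 + 9 = 21
Critical path = longest path = max(16, 21) = 21

21


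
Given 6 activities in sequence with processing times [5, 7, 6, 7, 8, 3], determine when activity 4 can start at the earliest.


Activity 4 starts after activities 1 through 3 complete.
Predecessor durations: [5, 7, 6]
ES = 5 + 7 + 6 = 18

18


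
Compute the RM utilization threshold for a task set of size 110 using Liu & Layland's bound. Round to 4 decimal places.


Compute 2^(1/110) = 1.0063212332
Subtract 1: 1.0063212332 - 1 = 0.0063212332
Multiply by n: 110 * 0.0063212332 = 0.6953356520
Round to 4 dp: 0.6953

0.6953


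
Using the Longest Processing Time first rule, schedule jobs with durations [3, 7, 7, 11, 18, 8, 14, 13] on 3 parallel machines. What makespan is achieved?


Sort jobs in decreasing order (LPT): [18, 14, 13, 11, 8, 7, 7, 3]
Assign each job to the least loaded machine:
  Machine 1: jobs [18, 7], load = 25
  Machine 2: jobs [14, 8, 7], load = 29
  Machine 3: jobs [13, 11, 3], load = 27
Makespan = max load = 29

29


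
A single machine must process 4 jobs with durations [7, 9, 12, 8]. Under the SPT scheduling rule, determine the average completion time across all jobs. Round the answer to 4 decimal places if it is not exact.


Sort jobs by processing time (SPT order): [7, 8, 9, 12]
Compute completion times sequentially:
  Job 1: processing = 7, completes at 7
  Job 2: processing = 8, completes at 15
  Job 3: processing = 9, completes at 24
  Job 4: processing = 12, completes at 36
Sum of completion times = 82
Average completion time = 82/4 = 20.5

20.5


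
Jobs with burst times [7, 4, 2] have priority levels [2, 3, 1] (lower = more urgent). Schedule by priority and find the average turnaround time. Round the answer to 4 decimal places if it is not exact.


Sort by priority (ascending = highest first):
Order: [(1, 2), (2, 7), (3, 4)]
Completion times:
  Priority 1, burst=2, C=2
  Priority 2, burst=7, C=9
  Priority 3, burst=4, C=13
Average turnaround = 24/3 = 8.0

8.0


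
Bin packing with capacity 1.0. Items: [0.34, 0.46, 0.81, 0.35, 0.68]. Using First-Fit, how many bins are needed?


Place items sequentially using First-Fit:
  Item 0.34 -> new Bin 1
  Item 0.46 -> Bin 1 (now 0.8)
  Item 0.81 -> new Bin 2
  Item 0.35 -> new Bin 3
  Item 0.68 -> new Bin 4
Total bins used = 4

4


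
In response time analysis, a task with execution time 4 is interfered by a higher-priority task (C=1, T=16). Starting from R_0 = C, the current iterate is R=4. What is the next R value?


R_next = C + ceil(R_prev / T_hp) * C_hp
ceil(4 / 16) = ceil(0.25) = 1
Interference = 1 * 1 = 1
R_next = 4 + 1 = 5

5


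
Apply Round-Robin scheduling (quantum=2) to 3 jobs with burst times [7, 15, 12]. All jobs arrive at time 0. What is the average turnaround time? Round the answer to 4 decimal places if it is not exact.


Time quantum = 2
Execution trace:
  J1 runs 2 units, time = 2
  J2 runs 2 units, time = 4
  J3 runs 2 units, time = 6
  J1 runs 2 units, time = 8
  J2 runs 2 units, time = 10
  J3 runs 2 units, time = 12
  J1 runs 2 units, time = 14
  J2 runs 2 units, time = 16
  J3 runs 2 units, time = 18
  J1 runs 1 units, time = 19
  J2 runs 2 units, time = 21
  J3 runs 2 units, time = 23
  J2 runs 2 units, time = 25
  J3 runs 2 units, time = 27
  J2 runs 2 units, time = 29
  J3 runs 2 units, time = 31
  J2 runs 2 units, time = 33
  J2 runs 1 units, time = 34
Finish times: [19, 34, 31]
Average turnaround = 84/3 = 28.0

28.0


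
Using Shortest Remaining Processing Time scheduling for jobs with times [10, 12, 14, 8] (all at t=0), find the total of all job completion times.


Since all jobs arrive at t=0, SRPT equals SPT ordering.
SPT order: [8, 10, 12, 14]
Completion times:
  Job 1: p=8, C=8
  Job 2: p=10, C=18
  Job 3: p=12, C=30
  Job 4: p=14, C=44
Total completion time = 8 + 18 + 30 + 44 = 100

100


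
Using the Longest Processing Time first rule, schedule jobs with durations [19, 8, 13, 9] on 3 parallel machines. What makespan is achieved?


Sort jobs in decreasing order (LPT): [19, 13, 9, 8]
Assign each job to the least loaded machine:
  Machine 1: jobs [19], load = 19
  Machine 2: jobs [13], load = 13
  Machine 3: jobs [9, 8], load = 17
Makespan = max load = 19

19


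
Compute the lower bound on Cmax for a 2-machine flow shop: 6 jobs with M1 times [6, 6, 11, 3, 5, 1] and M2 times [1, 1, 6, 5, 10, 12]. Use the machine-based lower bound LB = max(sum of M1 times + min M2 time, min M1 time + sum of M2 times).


LB1 = sum(M1 times) + min(M2 times) = 32 + 1 = 33
LB2 = min(M1 times) + sum(M2 times) = 1 + 35 = 36
Lower bound = max(LB1, LB2) = max(33, 36) = 36

36


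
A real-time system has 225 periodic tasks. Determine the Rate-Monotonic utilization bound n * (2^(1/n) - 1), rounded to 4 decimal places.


Compute 2^(1/225) = 1.0030854042
Subtract 1: 1.0030854042 - 1 = 0.0030854042
Multiply by n: 225 * 0.0030854042 = 0.6942159450
Round to 4 dp: 0.6942

0.6942


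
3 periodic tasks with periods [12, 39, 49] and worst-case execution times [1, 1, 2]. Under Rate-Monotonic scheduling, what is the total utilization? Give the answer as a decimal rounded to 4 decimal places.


Compute individual utilizations (exact fractions):
  Task 1: C/T = 1/12 (approx. 0.0833)
  Task 2: C/T = 1/39 (approx. 0.0256)
  Task 3: C/T = 2/49 (approx. 0.0408)
Total utilization U = 1/12 + 1/39 + 2/49 = 1145/7644
Rounded to 4 decimal places: U = 0.1498
RM (Liu & Layland) bound for 3 tasks = 0.779763; compare with U = 1145/7644 (approx. 0.149791)
U <= bound, so schedulable by RM sufficient condition.

0.1498


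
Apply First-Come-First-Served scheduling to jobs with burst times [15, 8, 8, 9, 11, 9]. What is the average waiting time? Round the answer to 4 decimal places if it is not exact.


FCFS order (as given): [15, 8, 8, 9, 11, 9]
Waiting times:
  Job 1: wait = 0
  Job 2: wait = 15
  Job 3: wait = 23
  Job 4: wait = 31
  Job 5: wait = 40
  Job 6: wait = 51
Sum of waiting times = 160
Average waiting time = 160/6 = 26.6667

26.6667


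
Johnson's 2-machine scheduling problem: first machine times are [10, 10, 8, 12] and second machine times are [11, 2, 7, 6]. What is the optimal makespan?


Apply Johnson's rule:
  Group 1 (a <= b): [(1, 10, 11)]
  Group 2 (a > b): [(3, 8, 7), (4, 12, 6), (2, 10, 2)]
Optimal job order: [1, 3, 4, 2]
Schedule:
  Job 1: M1 done at 10, M2 done at 21
  Job 3: M1 done at 18, M2 done at 28
  Job 4: M1 done at 30, M2 done at 36
  Job 2: M1 done at 40, M2 done at 42
Makespan = 42

42


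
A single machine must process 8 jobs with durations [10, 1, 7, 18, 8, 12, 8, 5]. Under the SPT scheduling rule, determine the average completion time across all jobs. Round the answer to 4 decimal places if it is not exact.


Sort jobs by processing time (SPT order): [1, 5, 7, 8, 8, 10, 12, 18]
Compute completion times sequentially:
  Job 1: processing = 1, completes at 1
  Job 2: processing = 5, completes at 6
  Job 3: processing = 7, completes at 13
  Job 4: processing = 8, completes at 21
  Job 5: processing = 8, completes at 29
  Job 6: processing = 10, completes at 39
  Job 7: processing = 12, completes at 51
  Job 8: processing = 18, completes at 69
Sum of completion times = 229
Average completion time = 229/8 = 28.625

28.625


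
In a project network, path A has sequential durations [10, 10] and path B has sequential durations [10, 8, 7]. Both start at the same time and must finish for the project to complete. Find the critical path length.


Path A total = 10 + 10 = 20
Path B total = 10 + 8 + 7 = 25
Critical path = longest path = max(20, 25) = 25

25


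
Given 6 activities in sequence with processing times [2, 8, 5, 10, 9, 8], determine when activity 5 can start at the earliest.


Activity 5 starts after activities 1 through 4 complete.
Predecessor durations: [2, 8, 5, 10]
ES = 2 + 8 + 5 + 10 = 25

25


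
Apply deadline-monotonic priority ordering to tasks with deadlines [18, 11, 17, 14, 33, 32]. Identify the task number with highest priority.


Sort tasks by relative deadline (ascending):
  Task 2: deadline = 11
  Task 4: deadline = 14
  Task 3: deadline = 17
  Task 1: deadline = 18
  Task 6: deadline = 32
  Task 5: deadline = 33
Priority order (highest first): [2, 4, 3, 1, 6, 5]
Highest priority task = 2

2


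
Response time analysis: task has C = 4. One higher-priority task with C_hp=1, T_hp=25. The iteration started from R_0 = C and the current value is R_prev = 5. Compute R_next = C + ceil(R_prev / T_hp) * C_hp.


R_next = C + ceil(R_prev / T_hp) * C_hp
ceil(5 / 25) = ceil(0.2) = 1
Interference = 1 * 1 = 1
R_next = 4 + 1 = 5
R_next = R_prev, so the iteration has converged (response time = 5).

5


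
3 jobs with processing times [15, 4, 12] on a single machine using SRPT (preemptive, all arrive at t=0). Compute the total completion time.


Since all jobs arrive at t=0, SRPT equals SPT ordering.
SPT order: [4, 12, 15]
Completion times:
  Job 1: p=4, C=4
  Job 2: p=12, C=16
  Job 3: p=15, C=31
Total completion time = 4 + 16 + 31 = 51

51


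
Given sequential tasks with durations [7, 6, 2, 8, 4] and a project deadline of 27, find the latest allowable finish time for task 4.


LF(activity 4) = deadline - sum of successor durations
Successors: activities 5 through 5 with durations [4]
Sum of successor durations = 4
LF = 27 - 4 = 23

23


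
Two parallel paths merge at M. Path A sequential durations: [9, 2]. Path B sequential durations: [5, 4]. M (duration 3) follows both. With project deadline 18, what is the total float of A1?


Forward pass: ES(A1) = sum of predecessors on chain A = 0
EF = ES + duration = 0 + 9 = 9
Backward pass: LF(M) = deadline = 18; LS(M) = 18 - 3 = 15
LF(A1) = LS(M) - sum(successors on chain A) = 15 - 2 = 13
LS = LF - duration = 13 - 9 = 4
Total float = LS - ES = 4 - 0 = 4

4


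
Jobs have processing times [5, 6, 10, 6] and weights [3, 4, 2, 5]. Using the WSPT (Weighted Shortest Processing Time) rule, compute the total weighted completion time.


Compute p/w ratios and sort ascending (WSPT): [(6, 5), (6, 4), (5, 3), (10, 2)]
Compute weighted completion times:
  Job (p=6,w=5): C=6, w*C=5*6=30
  Job (p=6,w=4): C=12, w*C=4*12=48
  Job (p=5,w=3): C=17, w*C=3*17=51
  Job (p=10,w=2): C=27, w*C=2*27=54
Total weighted completion time = 183

183
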